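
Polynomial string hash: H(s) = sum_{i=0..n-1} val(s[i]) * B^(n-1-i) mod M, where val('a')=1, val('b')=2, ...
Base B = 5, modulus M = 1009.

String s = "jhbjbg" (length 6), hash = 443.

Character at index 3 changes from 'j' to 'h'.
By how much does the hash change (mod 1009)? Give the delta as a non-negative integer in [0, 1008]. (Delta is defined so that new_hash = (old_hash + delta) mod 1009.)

Answer: 959

Derivation:
Delta formula: (val(new) - val(old)) * B^(n-1-k) mod M
  val('h') - val('j') = 8 - 10 = -2
  B^(n-1-k) = 5^2 mod 1009 = 25
  Delta = -2 * 25 mod 1009 = 959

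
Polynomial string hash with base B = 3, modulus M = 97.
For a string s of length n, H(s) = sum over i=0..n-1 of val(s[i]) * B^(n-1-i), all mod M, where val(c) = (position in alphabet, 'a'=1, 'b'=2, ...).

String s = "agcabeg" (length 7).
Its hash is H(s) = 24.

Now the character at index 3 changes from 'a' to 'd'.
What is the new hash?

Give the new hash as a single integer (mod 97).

val('a') = 1, val('d') = 4
Position k = 3, exponent = n-1-k = 3
B^3 mod M = 3^3 mod 97 = 27
Delta = (4 - 1) * 27 mod 97 = 81
New hash = (24 + 81) mod 97 = 8

Answer: 8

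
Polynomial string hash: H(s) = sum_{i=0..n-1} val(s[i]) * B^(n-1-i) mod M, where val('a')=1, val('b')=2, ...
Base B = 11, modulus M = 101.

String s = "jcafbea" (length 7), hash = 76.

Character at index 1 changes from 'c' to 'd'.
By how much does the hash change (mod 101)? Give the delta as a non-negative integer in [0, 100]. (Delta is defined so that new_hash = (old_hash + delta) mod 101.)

Answer: 57

Derivation:
Delta formula: (val(new) - val(old)) * B^(n-1-k) mod M
  val('d') - val('c') = 4 - 3 = 1
  B^(n-1-k) = 11^5 mod 101 = 57
  Delta = 1 * 57 mod 101 = 57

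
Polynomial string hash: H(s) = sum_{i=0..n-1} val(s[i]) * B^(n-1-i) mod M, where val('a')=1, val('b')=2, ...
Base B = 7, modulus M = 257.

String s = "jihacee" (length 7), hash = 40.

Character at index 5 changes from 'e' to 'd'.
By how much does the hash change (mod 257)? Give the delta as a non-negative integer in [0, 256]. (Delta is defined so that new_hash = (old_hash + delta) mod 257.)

Answer: 250

Derivation:
Delta formula: (val(new) - val(old)) * B^(n-1-k) mod M
  val('d') - val('e') = 4 - 5 = -1
  B^(n-1-k) = 7^1 mod 257 = 7
  Delta = -1 * 7 mod 257 = 250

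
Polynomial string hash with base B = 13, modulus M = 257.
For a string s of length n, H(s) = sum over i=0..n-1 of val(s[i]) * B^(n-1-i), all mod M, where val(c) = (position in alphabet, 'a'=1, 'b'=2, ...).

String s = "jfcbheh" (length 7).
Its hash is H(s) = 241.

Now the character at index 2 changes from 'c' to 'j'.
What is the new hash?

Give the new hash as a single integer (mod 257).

val('c') = 3, val('j') = 10
Position k = 2, exponent = n-1-k = 4
B^4 mod M = 13^4 mod 257 = 34
Delta = (10 - 3) * 34 mod 257 = 238
New hash = (241 + 238) mod 257 = 222

Answer: 222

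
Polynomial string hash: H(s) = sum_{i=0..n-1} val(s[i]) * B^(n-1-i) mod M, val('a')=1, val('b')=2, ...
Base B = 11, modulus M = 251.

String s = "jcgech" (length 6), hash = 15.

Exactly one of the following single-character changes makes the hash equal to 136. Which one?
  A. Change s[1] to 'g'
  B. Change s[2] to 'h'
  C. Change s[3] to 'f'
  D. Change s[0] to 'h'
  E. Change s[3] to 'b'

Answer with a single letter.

Option A: s[1]='c'->'g', delta=(7-3)*11^4 mod 251 = 81, hash=15+81 mod 251 = 96
Option B: s[2]='g'->'h', delta=(8-7)*11^3 mod 251 = 76, hash=15+76 mod 251 = 91
Option C: s[3]='e'->'f', delta=(6-5)*11^2 mod 251 = 121, hash=15+121 mod 251 = 136 <-- target
Option D: s[0]='j'->'h', delta=(8-10)*11^5 mod 251 = 182, hash=15+182 mod 251 = 197
Option E: s[3]='e'->'b', delta=(2-5)*11^2 mod 251 = 139, hash=15+139 mod 251 = 154

Answer: C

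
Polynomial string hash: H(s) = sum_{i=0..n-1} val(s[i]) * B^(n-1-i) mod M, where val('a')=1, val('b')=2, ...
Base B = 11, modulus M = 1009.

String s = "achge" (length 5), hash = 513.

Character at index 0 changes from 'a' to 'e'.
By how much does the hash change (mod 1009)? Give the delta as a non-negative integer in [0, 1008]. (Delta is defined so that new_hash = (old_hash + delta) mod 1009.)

Delta formula: (val(new) - val(old)) * B^(n-1-k) mod M
  val('e') - val('a') = 5 - 1 = 4
  B^(n-1-k) = 11^4 mod 1009 = 515
  Delta = 4 * 515 mod 1009 = 42

Answer: 42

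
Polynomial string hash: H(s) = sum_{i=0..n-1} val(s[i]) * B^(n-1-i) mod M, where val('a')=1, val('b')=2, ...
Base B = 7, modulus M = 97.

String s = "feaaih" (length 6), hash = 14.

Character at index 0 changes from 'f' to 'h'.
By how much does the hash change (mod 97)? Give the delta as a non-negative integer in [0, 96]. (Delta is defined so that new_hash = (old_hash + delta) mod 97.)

Delta formula: (val(new) - val(old)) * B^(n-1-k) mod M
  val('h') - val('f') = 8 - 6 = 2
  B^(n-1-k) = 7^5 mod 97 = 26
  Delta = 2 * 26 mod 97 = 52

Answer: 52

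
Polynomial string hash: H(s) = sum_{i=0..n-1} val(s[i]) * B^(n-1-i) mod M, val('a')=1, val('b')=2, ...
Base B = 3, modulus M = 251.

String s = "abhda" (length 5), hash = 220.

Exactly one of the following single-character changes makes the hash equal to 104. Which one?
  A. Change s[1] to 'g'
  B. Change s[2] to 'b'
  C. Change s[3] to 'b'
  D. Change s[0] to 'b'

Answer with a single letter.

Answer: A

Derivation:
Option A: s[1]='b'->'g', delta=(7-2)*3^3 mod 251 = 135, hash=220+135 mod 251 = 104 <-- target
Option B: s[2]='h'->'b', delta=(2-8)*3^2 mod 251 = 197, hash=220+197 mod 251 = 166
Option C: s[3]='d'->'b', delta=(2-4)*3^1 mod 251 = 245, hash=220+245 mod 251 = 214
Option D: s[0]='a'->'b', delta=(2-1)*3^4 mod 251 = 81, hash=220+81 mod 251 = 50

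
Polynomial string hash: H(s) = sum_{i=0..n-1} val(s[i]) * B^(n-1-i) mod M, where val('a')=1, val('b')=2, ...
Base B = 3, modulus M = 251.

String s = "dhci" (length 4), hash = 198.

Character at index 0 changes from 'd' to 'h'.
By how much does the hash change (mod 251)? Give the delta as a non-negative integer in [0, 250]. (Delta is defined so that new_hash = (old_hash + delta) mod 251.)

Delta formula: (val(new) - val(old)) * B^(n-1-k) mod M
  val('h') - val('d') = 8 - 4 = 4
  B^(n-1-k) = 3^3 mod 251 = 27
  Delta = 4 * 27 mod 251 = 108

Answer: 108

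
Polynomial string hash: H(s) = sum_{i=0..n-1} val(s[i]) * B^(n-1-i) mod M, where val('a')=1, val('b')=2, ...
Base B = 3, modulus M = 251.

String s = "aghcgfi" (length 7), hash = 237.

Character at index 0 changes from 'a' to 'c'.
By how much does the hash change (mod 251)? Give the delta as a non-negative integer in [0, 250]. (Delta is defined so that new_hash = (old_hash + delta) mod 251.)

Delta formula: (val(new) - val(old)) * B^(n-1-k) mod M
  val('c') - val('a') = 3 - 1 = 2
  B^(n-1-k) = 3^6 mod 251 = 227
  Delta = 2 * 227 mod 251 = 203

Answer: 203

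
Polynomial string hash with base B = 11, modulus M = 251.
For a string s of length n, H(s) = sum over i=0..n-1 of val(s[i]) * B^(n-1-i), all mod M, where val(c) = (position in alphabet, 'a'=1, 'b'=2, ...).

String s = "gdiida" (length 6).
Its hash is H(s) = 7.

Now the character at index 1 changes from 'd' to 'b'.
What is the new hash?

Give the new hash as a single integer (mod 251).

Answer: 92

Derivation:
val('d') = 4, val('b') = 2
Position k = 1, exponent = n-1-k = 4
B^4 mod M = 11^4 mod 251 = 83
Delta = (2 - 4) * 83 mod 251 = 85
New hash = (7 + 85) mod 251 = 92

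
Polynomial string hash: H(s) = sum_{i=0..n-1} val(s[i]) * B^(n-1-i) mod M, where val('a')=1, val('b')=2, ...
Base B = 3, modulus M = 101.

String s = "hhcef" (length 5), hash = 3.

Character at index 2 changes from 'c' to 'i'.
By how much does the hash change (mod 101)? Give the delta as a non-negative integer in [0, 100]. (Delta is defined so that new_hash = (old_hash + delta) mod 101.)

Delta formula: (val(new) - val(old)) * B^(n-1-k) mod M
  val('i') - val('c') = 9 - 3 = 6
  B^(n-1-k) = 3^2 mod 101 = 9
  Delta = 6 * 9 mod 101 = 54

Answer: 54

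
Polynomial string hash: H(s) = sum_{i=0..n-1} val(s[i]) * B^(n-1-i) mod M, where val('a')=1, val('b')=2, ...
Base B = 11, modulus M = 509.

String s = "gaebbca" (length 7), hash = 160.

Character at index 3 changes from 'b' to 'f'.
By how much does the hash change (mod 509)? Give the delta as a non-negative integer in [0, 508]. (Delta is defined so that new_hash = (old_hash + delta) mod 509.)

Answer: 234

Derivation:
Delta formula: (val(new) - val(old)) * B^(n-1-k) mod M
  val('f') - val('b') = 6 - 2 = 4
  B^(n-1-k) = 11^3 mod 509 = 313
  Delta = 4 * 313 mod 509 = 234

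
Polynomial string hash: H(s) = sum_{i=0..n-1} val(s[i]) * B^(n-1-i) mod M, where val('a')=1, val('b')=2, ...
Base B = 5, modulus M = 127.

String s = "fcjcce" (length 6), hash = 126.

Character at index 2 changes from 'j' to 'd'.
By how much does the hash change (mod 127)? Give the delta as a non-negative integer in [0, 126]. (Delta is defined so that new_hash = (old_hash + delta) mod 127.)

Delta formula: (val(new) - val(old)) * B^(n-1-k) mod M
  val('d') - val('j') = 4 - 10 = -6
  B^(n-1-k) = 5^3 mod 127 = 125
  Delta = -6 * 125 mod 127 = 12

Answer: 12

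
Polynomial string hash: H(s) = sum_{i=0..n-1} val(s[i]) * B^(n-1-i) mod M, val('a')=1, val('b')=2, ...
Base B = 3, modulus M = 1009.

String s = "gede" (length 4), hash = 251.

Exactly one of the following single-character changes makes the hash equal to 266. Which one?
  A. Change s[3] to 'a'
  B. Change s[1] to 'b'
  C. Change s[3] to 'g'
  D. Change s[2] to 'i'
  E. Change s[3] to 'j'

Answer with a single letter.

Answer: D

Derivation:
Option A: s[3]='e'->'a', delta=(1-5)*3^0 mod 1009 = 1005, hash=251+1005 mod 1009 = 247
Option B: s[1]='e'->'b', delta=(2-5)*3^2 mod 1009 = 982, hash=251+982 mod 1009 = 224
Option C: s[3]='e'->'g', delta=(7-5)*3^0 mod 1009 = 2, hash=251+2 mod 1009 = 253
Option D: s[2]='d'->'i', delta=(9-4)*3^1 mod 1009 = 15, hash=251+15 mod 1009 = 266 <-- target
Option E: s[3]='e'->'j', delta=(10-5)*3^0 mod 1009 = 5, hash=251+5 mod 1009 = 256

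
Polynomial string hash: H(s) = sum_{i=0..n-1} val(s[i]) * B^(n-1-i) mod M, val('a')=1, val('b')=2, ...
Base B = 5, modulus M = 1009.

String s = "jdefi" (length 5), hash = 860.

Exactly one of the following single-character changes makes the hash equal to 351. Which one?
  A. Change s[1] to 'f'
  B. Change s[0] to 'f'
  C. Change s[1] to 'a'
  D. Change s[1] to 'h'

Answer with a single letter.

Answer: D

Derivation:
Option A: s[1]='d'->'f', delta=(6-4)*5^3 mod 1009 = 250, hash=860+250 mod 1009 = 101
Option B: s[0]='j'->'f', delta=(6-10)*5^4 mod 1009 = 527, hash=860+527 mod 1009 = 378
Option C: s[1]='d'->'a', delta=(1-4)*5^3 mod 1009 = 634, hash=860+634 mod 1009 = 485
Option D: s[1]='d'->'h', delta=(8-4)*5^3 mod 1009 = 500, hash=860+500 mod 1009 = 351 <-- target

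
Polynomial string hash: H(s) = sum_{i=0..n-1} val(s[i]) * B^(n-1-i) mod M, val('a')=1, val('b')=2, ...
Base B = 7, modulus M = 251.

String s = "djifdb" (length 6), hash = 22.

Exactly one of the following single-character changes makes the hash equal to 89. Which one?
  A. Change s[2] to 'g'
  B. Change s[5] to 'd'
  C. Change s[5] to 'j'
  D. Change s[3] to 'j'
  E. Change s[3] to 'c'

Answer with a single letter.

Option A: s[2]='i'->'g', delta=(7-9)*7^3 mod 251 = 67, hash=22+67 mod 251 = 89 <-- target
Option B: s[5]='b'->'d', delta=(4-2)*7^0 mod 251 = 2, hash=22+2 mod 251 = 24
Option C: s[5]='b'->'j', delta=(10-2)*7^0 mod 251 = 8, hash=22+8 mod 251 = 30
Option D: s[3]='f'->'j', delta=(10-6)*7^2 mod 251 = 196, hash=22+196 mod 251 = 218
Option E: s[3]='f'->'c', delta=(3-6)*7^2 mod 251 = 104, hash=22+104 mod 251 = 126

Answer: A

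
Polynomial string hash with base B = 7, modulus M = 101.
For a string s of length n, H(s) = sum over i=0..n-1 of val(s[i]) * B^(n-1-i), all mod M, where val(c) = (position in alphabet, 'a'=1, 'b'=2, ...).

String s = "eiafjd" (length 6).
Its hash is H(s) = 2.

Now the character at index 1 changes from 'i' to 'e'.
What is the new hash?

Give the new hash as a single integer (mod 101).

Answer: 94

Derivation:
val('i') = 9, val('e') = 5
Position k = 1, exponent = n-1-k = 4
B^4 mod M = 7^4 mod 101 = 78
Delta = (5 - 9) * 78 mod 101 = 92
New hash = (2 + 92) mod 101 = 94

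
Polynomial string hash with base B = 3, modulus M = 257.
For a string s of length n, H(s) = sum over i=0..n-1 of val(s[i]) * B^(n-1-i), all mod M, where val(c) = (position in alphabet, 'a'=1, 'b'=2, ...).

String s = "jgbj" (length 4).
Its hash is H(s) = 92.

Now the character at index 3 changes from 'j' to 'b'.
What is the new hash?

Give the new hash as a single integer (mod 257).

val('j') = 10, val('b') = 2
Position k = 3, exponent = n-1-k = 0
B^0 mod M = 3^0 mod 257 = 1
Delta = (2 - 10) * 1 mod 257 = 249
New hash = (92 + 249) mod 257 = 84

Answer: 84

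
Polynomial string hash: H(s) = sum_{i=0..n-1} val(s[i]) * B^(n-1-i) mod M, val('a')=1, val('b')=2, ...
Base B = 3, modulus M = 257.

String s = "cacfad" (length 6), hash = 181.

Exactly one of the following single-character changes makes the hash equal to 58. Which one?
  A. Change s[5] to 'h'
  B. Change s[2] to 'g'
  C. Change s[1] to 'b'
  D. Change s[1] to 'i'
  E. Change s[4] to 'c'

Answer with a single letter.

Option A: s[5]='d'->'h', delta=(8-4)*3^0 mod 257 = 4, hash=181+4 mod 257 = 185
Option B: s[2]='c'->'g', delta=(7-3)*3^3 mod 257 = 108, hash=181+108 mod 257 = 32
Option C: s[1]='a'->'b', delta=(2-1)*3^4 mod 257 = 81, hash=181+81 mod 257 = 5
Option D: s[1]='a'->'i', delta=(9-1)*3^4 mod 257 = 134, hash=181+134 mod 257 = 58 <-- target
Option E: s[4]='a'->'c', delta=(3-1)*3^1 mod 257 = 6, hash=181+6 mod 257 = 187

Answer: D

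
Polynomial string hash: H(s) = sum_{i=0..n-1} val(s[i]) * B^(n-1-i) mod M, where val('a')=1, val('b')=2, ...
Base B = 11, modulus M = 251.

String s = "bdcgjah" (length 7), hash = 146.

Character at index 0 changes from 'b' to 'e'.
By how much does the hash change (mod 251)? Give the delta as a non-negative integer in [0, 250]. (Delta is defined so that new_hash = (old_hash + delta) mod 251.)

Delta formula: (val(new) - val(old)) * B^(n-1-k) mod M
  val('e') - val('b') = 5 - 2 = 3
  B^(n-1-k) = 11^6 mod 251 = 3
  Delta = 3 * 3 mod 251 = 9

Answer: 9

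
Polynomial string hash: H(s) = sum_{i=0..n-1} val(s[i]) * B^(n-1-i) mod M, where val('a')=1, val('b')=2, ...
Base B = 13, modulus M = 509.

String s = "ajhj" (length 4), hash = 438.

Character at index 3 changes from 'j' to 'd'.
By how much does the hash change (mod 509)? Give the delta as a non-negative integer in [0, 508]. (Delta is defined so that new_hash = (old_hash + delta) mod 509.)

Answer: 503

Derivation:
Delta formula: (val(new) - val(old)) * B^(n-1-k) mod M
  val('d') - val('j') = 4 - 10 = -6
  B^(n-1-k) = 13^0 mod 509 = 1
  Delta = -6 * 1 mod 509 = 503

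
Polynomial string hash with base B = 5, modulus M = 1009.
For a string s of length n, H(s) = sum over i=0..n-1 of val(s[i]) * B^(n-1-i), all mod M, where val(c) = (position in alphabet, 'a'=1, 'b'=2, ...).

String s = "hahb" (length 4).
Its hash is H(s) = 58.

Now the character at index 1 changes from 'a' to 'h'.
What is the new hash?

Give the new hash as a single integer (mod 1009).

val('a') = 1, val('h') = 8
Position k = 1, exponent = n-1-k = 2
B^2 mod M = 5^2 mod 1009 = 25
Delta = (8 - 1) * 25 mod 1009 = 175
New hash = (58 + 175) mod 1009 = 233

Answer: 233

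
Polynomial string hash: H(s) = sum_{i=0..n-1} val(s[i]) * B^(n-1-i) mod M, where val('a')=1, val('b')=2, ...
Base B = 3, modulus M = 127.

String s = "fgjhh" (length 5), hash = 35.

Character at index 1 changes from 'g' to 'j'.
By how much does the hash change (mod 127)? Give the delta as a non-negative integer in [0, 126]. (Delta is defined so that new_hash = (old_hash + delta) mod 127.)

Delta formula: (val(new) - val(old)) * B^(n-1-k) mod M
  val('j') - val('g') = 10 - 7 = 3
  B^(n-1-k) = 3^3 mod 127 = 27
  Delta = 3 * 27 mod 127 = 81

Answer: 81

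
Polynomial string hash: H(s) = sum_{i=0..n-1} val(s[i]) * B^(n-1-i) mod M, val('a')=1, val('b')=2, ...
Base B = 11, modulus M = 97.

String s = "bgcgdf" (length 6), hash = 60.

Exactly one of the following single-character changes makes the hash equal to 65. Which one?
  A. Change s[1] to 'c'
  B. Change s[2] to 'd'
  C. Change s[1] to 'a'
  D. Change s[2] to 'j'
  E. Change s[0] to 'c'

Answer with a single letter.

Answer: D

Derivation:
Option A: s[1]='g'->'c', delta=(3-7)*11^4 mod 97 = 24, hash=60+24 mod 97 = 84
Option B: s[2]='c'->'d', delta=(4-3)*11^3 mod 97 = 70, hash=60+70 mod 97 = 33
Option C: s[1]='g'->'a', delta=(1-7)*11^4 mod 97 = 36, hash=60+36 mod 97 = 96
Option D: s[2]='c'->'j', delta=(10-3)*11^3 mod 97 = 5, hash=60+5 mod 97 = 65 <-- target
Option E: s[0]='b'->'c', delta=(3-2)*11^5 mod 97 = 31, hash=60+31 mod 97 = 91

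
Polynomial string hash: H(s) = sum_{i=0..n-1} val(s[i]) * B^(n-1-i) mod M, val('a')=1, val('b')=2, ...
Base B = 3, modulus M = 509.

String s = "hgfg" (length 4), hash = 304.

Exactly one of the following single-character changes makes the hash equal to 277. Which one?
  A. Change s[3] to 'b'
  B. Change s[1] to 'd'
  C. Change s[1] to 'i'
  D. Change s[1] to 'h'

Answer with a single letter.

Answer: B

Derivation:
Option A: s[3]='g'->'b', delta=(2-7)*3^0 mod 509 = 504, hash=304+504 mod 509 = 299
Option B: s[1]='g'->'d', delta=(4-7)*3^2 mod 509 = 482, hash=304+482 mod 509 = 277 <-- target
Option C: s[1]='g'->'i', delta=(9-7)*3^2 mod 509 = 18, hash=304+18 mod 509 = 322
Option D: s[1]='g'->'h', delta=(8-7)*3^2 mod 509 = 9, hash=304+9 mod 509 = 313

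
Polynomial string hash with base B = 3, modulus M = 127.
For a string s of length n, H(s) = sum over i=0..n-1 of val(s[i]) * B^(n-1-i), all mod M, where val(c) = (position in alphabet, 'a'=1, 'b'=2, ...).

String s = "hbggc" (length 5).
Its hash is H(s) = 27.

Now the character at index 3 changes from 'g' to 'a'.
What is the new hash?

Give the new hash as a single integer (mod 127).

val('g') = 7, val('a') = 1
Position k = 3, exponent = n-1-k = 1
B^1 mod M = 3^1 mod 127 = 3
Delta = (1 - 7) * 3 mod 127 = 109
New hash = (27 + 109) mod 127 = 9

Answer: 9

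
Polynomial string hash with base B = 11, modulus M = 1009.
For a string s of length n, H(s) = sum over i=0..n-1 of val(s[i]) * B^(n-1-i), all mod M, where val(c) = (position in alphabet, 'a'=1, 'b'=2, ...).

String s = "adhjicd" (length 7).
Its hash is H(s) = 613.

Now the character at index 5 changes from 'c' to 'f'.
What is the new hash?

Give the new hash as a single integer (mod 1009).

Answer: 646

Derivation:
val('c') = 3, val('f') = 6
Position k = 5, exponent = n-1-k = 1
B^1 mod M = 11^1 mod 1009 = 11
Delta = (6 - 3) * 11 mod 1009 = 33
New hash = (613 + 33) mod 1009 = 646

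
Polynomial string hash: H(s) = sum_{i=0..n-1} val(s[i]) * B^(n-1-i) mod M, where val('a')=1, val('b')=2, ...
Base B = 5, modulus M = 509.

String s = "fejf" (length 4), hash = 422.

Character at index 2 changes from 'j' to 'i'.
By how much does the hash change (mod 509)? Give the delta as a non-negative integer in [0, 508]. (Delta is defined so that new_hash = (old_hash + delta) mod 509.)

Answer: 504

Derivation:
Delta formula: (val(new) - val(old)) * B^(n-1-k) mod M
  val('i') - val('j') = 9 - 10 = -1
  B^(n-1-k) = 5^1 mod 509 = 5
  Delta = -1 * 5 mod 509 = 504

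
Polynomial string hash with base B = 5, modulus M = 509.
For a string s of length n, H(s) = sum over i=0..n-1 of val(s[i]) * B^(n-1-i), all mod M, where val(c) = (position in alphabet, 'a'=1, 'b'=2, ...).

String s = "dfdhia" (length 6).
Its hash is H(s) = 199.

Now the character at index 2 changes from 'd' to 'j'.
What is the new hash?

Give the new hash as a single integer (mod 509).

val('d') = 4, val('j') = 10
Position k = 2, exponent = n-1-k = 3
B^3 mod M = 5^3 mod 509 = 125
Delta = (10 - 4) * 125 mod 509 = 241
New hash = (199 + 241) mod 509 = 440

Answer: 440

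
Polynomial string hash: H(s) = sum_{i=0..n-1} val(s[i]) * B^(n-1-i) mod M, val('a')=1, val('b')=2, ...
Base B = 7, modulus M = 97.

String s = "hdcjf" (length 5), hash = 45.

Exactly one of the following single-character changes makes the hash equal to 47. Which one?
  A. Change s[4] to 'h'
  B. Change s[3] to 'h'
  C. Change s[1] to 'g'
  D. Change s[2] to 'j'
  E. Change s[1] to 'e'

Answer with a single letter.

Answer: A

Derivation:
Option A: s[4]='f'->'h', delta=(8-6)*7^0 mod 97 = 2, hash=45+2 mod 97 = 47 <-- target
Option B: s[3]='j'->'h', delta=(8-10)*7^1 mod 97 = 83, hash=45+83 mod 97 = 31
Option C: s[1]='d'->'g', delta=(7-4)*7^3 mod 97 = 59, hash=45+59 mod 97 = 7
Option D: s[2]='c'->'j', delta=(10-3)*7^2 mod 97 = 52, hash=45+52 mod 97 = 0
Option E: s[1]='d'->'e', delta=(5-4)*7^3 mod 97 = 52, hash=45+52 mod 97 = 0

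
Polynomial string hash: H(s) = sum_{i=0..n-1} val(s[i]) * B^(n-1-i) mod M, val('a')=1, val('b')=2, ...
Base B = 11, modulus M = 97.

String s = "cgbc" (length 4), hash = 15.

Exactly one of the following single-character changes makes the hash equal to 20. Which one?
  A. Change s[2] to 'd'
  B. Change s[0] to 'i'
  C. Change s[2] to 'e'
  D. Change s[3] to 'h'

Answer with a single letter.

Answer: D

Derivation:
Option A: s[2]='b'->'d', delta=(4-2)*11^1 mod 97 = 22, hash=15+22 mod 97 = 37
Option B: s[0]='c'->'i', delta=(9-3)*11^3 mod 97 = 32, hash=15+32 mod 97 = 47
Option C: s[2]='b'->'e', delta=(5-2)*11^1 mod 97 = 33, hash=15+33 mod 97 = 48
Option D: s[3]='c'->'h', delta=(8-3)*11^0 mod 97 = 5, hash=15+5 mod 97 = 20 <-- target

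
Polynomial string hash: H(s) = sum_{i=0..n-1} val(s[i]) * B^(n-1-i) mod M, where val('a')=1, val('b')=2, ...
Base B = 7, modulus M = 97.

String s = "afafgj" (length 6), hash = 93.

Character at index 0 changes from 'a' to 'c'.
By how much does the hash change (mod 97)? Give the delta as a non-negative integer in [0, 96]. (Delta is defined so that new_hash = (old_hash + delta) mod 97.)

Delta formula: (val(new) - val(old)) * B^(n-1-k) mod M
  val('c') - val('a') = 3 - 1 = 2
  B^(n-1-k) = 7^5 mod 97 = 26
  Delta = 2 * 26 mod 97 = 52

Answer: 52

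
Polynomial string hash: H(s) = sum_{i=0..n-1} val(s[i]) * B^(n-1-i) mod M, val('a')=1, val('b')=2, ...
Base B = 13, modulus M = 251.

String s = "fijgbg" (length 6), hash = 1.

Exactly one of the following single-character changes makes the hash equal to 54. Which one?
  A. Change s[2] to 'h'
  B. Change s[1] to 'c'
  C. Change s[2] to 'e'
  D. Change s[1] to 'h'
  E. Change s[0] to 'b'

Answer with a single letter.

Answer: D

Derivation:
Option A: s[2]='j'->'h', delta=(8-10)*13^3 mod 251 = 124, hash=1+124 mod 251 = 125
Option B: s[1]='i'->'c', delta=(3-9)*13^4 mod 251 = 67, hash=1+67 mod 251 = 68
Option C: s[2]='j'->'e', delta=(5-10)*13^3 mod 251 = 59, hash=1+59 mod 251 = 60
Option D: s[1]='i'->'h', delta=(8-9)*13^4 mod 251 = 53, hash=1+53 mod 251 = 54 <-- target
Option E: s[0]='f'->'b', delta=(2-6)*13^5 mod 251 = 246, hash=1+246 mod 251 = 247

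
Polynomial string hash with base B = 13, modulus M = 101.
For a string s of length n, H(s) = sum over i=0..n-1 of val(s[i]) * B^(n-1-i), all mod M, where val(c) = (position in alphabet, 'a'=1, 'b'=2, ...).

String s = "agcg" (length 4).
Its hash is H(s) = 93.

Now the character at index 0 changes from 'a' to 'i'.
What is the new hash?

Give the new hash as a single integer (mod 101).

Answer: 95

Derivation:
val('a') = 1, val('i') = 9
Position k = 0, exponent = n-1-k = 3
B^3 mod M = 13^3 mod 101 = 76
Delta = (9 - 1) * 76 mod 101 = 2
New hash = (93 + 2) mod 101 = 95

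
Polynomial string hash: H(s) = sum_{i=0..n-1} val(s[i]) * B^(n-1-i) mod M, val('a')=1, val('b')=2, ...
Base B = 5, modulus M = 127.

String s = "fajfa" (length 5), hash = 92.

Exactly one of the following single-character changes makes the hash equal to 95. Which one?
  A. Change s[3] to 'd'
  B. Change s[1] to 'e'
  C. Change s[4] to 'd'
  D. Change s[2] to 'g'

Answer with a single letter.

Option A: s[3]='f'->'d', delta=(4-6)*5^1 mod 127 = 117, hash=92+117 mod 127 = 82
Option B: s[1]='a'->'e', delta=(5-1)*5^3 mod 127 = 119, hash=92+119 mod 127 = 84
Option C: s[4]='a'->'d', delta=(4-1)*5^0 mod 127 = 3, hash=92+3 mod 127 = 95 <-- target
Option D: s[2]='j'->'g', delta=(7-10)*5^2 mod 127 = 52, hash=92+52 mod 127 = 17

Answer: C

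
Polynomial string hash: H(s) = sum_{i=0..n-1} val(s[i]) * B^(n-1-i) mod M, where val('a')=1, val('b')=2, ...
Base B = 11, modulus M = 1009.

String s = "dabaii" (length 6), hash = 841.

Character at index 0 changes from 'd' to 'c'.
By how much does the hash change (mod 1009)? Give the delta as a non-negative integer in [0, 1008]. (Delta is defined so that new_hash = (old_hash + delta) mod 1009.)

Answer: 389

Derivation:
Delta formula: (val(new) - val(old)) * B^(n-1-k) mod M
  val('c') - val('d') = 3 - 4 = -1
  B^(n-1-k) = 11^5 mod 1009 = 620
  Delta = -1 * 620 mod 1009 = 389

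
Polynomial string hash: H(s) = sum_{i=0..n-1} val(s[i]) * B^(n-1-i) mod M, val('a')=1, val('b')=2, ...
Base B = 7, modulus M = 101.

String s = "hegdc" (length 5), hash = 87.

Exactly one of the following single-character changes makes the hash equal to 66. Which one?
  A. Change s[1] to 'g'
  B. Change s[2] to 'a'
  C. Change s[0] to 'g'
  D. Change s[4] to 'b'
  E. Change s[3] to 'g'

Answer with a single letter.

Answer: A

Derivation:
Option A: s[1]='e'->'g', delta=(7-5)*7^3 mod 101 = 80, hash=87+80 mod 101 = 66 <-- target
Option B: s[2]='g'->'a', delta=(1-7)*7^2 mod 101 = 9, hash=87+9 mod 101 = 96
Option C: s[0]='h'->'g', delta=(7-8)*7^4 mod 101 = 23, hash=87+23 mod 101 = 9
Option D: s[4]='c'->'b', delta=(2-3)*7^0 mod 101 = 100, hash=87+100 mod 101 = 86
Option E: s[3]='d'->'g', delta=(7-4)*7^1 mod 101 = 21, hash=87+21 mod 101 = 7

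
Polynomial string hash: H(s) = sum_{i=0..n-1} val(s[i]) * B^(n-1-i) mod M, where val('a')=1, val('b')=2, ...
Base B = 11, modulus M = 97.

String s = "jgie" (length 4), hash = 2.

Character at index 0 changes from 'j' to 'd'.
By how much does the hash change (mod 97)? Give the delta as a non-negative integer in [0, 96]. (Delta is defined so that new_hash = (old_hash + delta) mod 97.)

Delta formula: (val(new) - val(old)) * B^(n-1-k) mod M
  val('d') - val('j') = 4 - 10 = -6
  B^(n-1-k) = 11^3 mod 97 = 70
  Delta = -6 * 70 mod 97 = 65

Answer: 65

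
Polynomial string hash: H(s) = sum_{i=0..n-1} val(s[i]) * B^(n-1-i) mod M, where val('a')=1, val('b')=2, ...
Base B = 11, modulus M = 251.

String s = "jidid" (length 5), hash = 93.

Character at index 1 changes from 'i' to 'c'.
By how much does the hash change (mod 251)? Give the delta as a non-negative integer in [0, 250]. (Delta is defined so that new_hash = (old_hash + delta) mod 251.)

Delta formula: (val(new) - val(old)) * B^(n-1-k) mod M
  val('c') - val('i') = 3 - 9 = -6
  B^(n-1-k) = 11^3 mod 251 = 76
  Delta = -6 * 76 mod 251 = 46

Answer: 46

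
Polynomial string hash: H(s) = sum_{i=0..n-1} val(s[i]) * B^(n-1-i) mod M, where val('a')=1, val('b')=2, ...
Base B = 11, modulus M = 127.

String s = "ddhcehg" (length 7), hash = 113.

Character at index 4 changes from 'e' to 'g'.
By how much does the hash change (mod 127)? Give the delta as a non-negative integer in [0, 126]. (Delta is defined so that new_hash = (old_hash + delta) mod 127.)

Answer: 115

Derivation:
Delta formula: (val(new) - val(old)) * B^(n-1-k) mod M
  val('g') - val('e') = 7 - 5 = 2
  B^(n-1-k) = 11^2 mod 127 = 121
  Delta = 2 * 121 mod 127 = 115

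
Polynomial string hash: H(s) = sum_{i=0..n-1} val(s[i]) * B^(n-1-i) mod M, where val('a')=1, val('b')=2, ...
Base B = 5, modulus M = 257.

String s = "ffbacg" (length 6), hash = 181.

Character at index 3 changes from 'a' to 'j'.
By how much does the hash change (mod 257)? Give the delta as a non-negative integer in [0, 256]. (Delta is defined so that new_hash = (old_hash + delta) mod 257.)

Delta formula: (val(new) - val(old)) * B^(n-1-k) mod M
  val('j') - val('a') = 10 - 1 = 9
  B^(n-1-k) = 5^2 mod 257 = 25
  Delta = 9 * 25 mod 257 = 225

Answer: 225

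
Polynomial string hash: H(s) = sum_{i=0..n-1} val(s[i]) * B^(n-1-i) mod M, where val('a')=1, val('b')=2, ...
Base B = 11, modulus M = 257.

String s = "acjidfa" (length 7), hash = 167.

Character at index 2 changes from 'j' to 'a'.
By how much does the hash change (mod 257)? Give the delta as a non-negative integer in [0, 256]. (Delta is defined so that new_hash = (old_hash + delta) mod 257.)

Delta formula: (val(new) - val(old)) * B^(n-1-k) mod M
  val('a') - val('j') = 1 - 10 = -9
  B^(n-1-k) = 11^4 mod 257 = 249
  Delta = -9 * 249 mod 257 = 72

Answer: 72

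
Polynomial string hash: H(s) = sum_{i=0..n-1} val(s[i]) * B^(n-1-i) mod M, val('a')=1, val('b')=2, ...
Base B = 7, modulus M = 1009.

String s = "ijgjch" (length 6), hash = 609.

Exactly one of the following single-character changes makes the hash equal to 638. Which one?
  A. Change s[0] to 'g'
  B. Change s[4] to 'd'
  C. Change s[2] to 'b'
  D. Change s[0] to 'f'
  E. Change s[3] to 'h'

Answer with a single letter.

Answer: D

Derivation:
Option A: s[0]='i'->'g', delta=(7-9)*7^5 mod 1009 = 692, hash=609+692 mod 1009 = 292
Option B: s[4]='c'->'d', delta=(4-3)*7^1 mod 1009 = 7, hash=609+7 mod 1009 = 616
Option C: s[2]='g'->'b', delta=(2-7)*7^3 mod 1009 = 303, hash=609+303 mod 1009 = 912
Option D: s[0]='i'->'f', delta=(6-9)*7^5 mod 1009 = 29, hash=609+29 mod 1009 = 638 <-- target
Option E: s[3]='j'->'h', delta=(8-10)*7^2 mod 1009 = 911, hash=609+911 mod 1009 = 511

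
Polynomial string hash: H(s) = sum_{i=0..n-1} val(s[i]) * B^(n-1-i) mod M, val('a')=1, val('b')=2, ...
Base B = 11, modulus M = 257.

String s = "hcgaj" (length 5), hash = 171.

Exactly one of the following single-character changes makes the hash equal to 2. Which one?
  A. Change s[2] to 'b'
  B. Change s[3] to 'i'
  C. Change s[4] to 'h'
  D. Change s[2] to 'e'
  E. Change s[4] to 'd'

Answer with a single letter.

Option A: s[2]='g'->'b', delta=(2-7)*11^2 mod 257 = 166, hash=171+166 mod 257 = 80
Option B: s[3]='a'->'i', delta=(9-1)*11^1 mod 257 = 88, hash=171+88 mod 257 = 2 <-- target
Option C: s[4]='j'->'h', delta=(8-10)*11^0 mod 257 = 255, hash=171+255 mod 257 = 169
Option D: s[2]='g'->'e', delta=(5-7)*11^2 mod 257 = 15, hash=171+15 mod 257 = 186
Option E: s[4]='j'->'d', delta=(4-10)*11^0 mod 257 = 251, hash=171+251 mod 257 = 165

Answer: B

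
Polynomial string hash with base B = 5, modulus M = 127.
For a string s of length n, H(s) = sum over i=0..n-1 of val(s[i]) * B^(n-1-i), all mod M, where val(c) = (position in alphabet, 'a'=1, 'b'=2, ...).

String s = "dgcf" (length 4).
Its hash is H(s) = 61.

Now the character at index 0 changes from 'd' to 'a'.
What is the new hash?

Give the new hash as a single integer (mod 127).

Answer: 67

Derivation:
val('d') = 4, val('a') = 1
Position k = 0, exponent = n-1-k = 3
B^3 mod M = 5^3 mod 127 = 125
Delta = (1 - 4) * 125 mod 127 = 6
New hash = (61 + 6) mod 127 = 67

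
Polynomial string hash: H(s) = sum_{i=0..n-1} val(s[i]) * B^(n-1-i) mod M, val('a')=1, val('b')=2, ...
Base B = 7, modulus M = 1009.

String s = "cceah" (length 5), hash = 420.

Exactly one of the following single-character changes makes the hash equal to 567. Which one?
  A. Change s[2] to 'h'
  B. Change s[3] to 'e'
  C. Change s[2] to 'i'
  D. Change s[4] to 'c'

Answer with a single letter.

Option A: s[2]='e'->'h', delta=(8-5)*7^2 mod 1009 = 147, hash=420+147 mod 1009 = 567 <-- target
Option B: s[3]='a'->'e', delta=(5-1)*7^1 mod 1009 = 28, hash=420+28 mod 1009 = 448
Option C: s[2]='e'->'i', delta=(9-5)*7^2 mod 1009 = 196, hash=420+196 mod 1009 = 616
Option D: s[4]='h'->'c', delta=(3-8)*7^0 mod 1009 = 1004, hash=420+1004 mod 1009 = 415

Answer: A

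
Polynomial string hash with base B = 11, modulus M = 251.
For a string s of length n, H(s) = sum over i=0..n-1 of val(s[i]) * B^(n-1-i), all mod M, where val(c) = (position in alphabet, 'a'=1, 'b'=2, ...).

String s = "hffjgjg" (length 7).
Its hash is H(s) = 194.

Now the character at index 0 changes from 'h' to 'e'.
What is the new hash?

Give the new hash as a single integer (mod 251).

Answer: 185

Derivation:
val('h') = 8, val('e') = 5
Position k = 0, exponent = n-1-k = 6
B^6 mod M = 11^6 mod 251 = 3
Delta = (5 - 8) * 3 mod 251 = 242
New hash = (194 + 242) mod 251 = 185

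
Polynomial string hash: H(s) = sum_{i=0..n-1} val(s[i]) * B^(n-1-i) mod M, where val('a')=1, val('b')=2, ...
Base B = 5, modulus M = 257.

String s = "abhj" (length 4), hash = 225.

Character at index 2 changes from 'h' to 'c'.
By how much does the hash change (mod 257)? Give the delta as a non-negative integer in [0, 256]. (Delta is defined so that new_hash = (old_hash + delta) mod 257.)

Delta formula: (val(new) - val(old)) * B^(n-1-k) mod M
  val('c') - val('h') = 3 - 8 = -5
  B^(n-1-k) = 5^1 mod 257 = 5
  Delta = -5 * 5 mod 257 = 232

Answer: 232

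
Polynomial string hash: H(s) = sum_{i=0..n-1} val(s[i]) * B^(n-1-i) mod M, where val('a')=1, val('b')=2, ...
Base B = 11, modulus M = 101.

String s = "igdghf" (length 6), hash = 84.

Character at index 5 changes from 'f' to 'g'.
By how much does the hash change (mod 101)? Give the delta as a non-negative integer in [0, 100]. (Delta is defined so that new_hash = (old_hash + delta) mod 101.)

Answer: 1

Derivation:
Delta formula: (val(new) - val(old)) * B^(n-1-k) mod M
  val('g') - val('f') = 7 - 6 = 1
  B^(n-1-k) = 11^0 mod 101 = 1
  Delta = 1 * 1 mod 101 = 1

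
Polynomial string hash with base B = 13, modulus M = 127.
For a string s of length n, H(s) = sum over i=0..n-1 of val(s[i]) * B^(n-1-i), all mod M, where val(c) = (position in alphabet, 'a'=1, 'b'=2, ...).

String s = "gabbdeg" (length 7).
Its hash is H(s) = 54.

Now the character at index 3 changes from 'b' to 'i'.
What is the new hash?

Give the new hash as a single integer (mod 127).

val('b') = 2, val('i') = 9
Position k = 3, exponent = n-1-k = 3
B^3 mod M = 13^3 mod 127 = 38
Delta = (9 - 2) * 38 mod 127 = 12
New hash = (54 + 12) mod 127 = 66

Answer: 66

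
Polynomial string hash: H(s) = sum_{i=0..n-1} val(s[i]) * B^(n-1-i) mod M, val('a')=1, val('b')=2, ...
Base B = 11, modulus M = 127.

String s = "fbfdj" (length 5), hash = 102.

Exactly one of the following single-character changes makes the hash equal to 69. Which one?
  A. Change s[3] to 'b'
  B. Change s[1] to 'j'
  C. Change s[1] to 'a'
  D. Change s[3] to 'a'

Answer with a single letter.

Option A: s[3]='d'->'b', delta=(2-4)*11^1 mod 127 = 105, hash=102+105 mod 127 = 80
Option B: s[1]='b'->'j', delta=(10-2)*11^3 mod 127 = 107, hash=102+107 mod 127 = 82
Option C: s[1]='b'->'a', delta=(1-2)*11^3 mod 127 = 66, hash=102+66 mod 127 = 41
Option D: s[3]='d'->'a', delta=(1-4)*11^1 mod 127 = 94, hash=102+94 mod 127 = 69 <-- target

Answer: D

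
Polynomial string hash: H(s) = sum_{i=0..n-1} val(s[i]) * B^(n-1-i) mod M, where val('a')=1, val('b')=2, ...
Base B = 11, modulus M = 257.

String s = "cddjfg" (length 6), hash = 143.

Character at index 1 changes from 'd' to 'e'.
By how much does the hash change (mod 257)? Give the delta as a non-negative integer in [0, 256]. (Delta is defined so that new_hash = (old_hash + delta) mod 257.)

Answer: 249

Derivation:
Delta formula: (val(new) - val(old)) * B^(n-1-k) mod M
  val('e') - val('d') = 5 - 4 = 1
  B^(n-1-k) = 11^4 mod 257 = 249
  Delta = 1 * 249 mod 257 = 249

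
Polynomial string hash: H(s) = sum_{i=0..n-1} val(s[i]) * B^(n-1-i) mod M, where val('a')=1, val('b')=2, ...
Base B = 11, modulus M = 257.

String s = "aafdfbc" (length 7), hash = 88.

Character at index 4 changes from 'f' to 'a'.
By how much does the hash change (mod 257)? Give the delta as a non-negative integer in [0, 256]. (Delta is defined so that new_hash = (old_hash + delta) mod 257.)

Answer: 166

Derivation:
Delta formula: (val(new) - val(old)) * B^(n-1-k) mod M
  val('a') - val('f') = 1 - 6 = -5
  B^(n-1-k) = 11^2 mod 257 = 121
  Delta = -5 * 121 mod 257 = 166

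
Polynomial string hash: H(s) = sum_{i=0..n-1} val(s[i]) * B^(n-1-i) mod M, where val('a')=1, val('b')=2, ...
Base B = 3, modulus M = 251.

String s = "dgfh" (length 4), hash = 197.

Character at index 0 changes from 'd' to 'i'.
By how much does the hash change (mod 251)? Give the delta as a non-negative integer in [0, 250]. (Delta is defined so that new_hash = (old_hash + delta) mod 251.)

Delta formula: (val(new) - val(old)) * B^(n-1-k) mod M
  val('i') - val('d') = 9 - 4 = 5
  B^(n-1-k) = 3^3 mod 251 = 27
  Delta = 5 * 27 mod 251 = 135

Answer: 135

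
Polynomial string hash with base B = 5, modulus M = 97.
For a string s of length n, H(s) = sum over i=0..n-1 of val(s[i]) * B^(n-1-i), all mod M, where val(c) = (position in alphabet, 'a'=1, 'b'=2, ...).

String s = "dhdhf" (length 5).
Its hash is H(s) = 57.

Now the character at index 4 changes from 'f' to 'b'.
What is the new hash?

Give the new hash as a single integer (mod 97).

Answer: 53

Derivation:
val('f') = 6, val('b') = 2
Position k = 4, exponent = n-1-k = 0
B^0 mod M = 5^0 mod 97 = 1
Delta = (2 - 6) * 1 mod 97 = 93
New hash = (57 + 93) mod 97 = 53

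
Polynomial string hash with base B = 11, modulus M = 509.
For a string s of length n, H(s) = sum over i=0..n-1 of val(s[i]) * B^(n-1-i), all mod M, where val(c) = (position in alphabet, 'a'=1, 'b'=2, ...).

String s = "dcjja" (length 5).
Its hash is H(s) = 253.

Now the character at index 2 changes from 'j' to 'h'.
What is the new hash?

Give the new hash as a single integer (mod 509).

val('j') = 10, val('h') = 8
Position k = 2, exponent = n-1-k = 2
B^2 mod M = 11^2 mod 509 = 121
Delta = (8 - 10) * 121 mod 509 = 267
New hash = (253 + 267) mod 509 = 11

Answer: 11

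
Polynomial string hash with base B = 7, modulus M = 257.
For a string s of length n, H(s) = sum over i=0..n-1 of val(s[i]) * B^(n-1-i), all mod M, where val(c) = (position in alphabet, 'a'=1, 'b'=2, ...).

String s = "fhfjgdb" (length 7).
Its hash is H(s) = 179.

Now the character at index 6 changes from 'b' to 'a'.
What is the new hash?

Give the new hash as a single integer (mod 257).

Answer: 178

Derivation:
val('b') = 2, val('a') = 1
Position k = 6, exponent = n-1-k = 0
B^0 mod M = 7^0 mod 257 = 1
Delta = (1 - 2) * 1 mod 257 = 256
New hash = (179 + 256) mod 257 = 178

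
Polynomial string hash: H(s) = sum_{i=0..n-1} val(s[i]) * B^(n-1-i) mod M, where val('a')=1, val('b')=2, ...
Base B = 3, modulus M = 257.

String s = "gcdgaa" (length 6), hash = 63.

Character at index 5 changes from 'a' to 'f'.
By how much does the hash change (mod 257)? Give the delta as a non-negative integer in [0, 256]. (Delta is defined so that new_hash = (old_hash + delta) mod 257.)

Answer: 5

Derivation:
Delta formula: (val(new) - val(old)) * B^(n-1-k) mod M
  val('f') - val('a') = 6 - 1 = 5
  B^(n-1-k) = 3^0 mod 257 = 1
  Delta = 5 * 1 mod 257 = 5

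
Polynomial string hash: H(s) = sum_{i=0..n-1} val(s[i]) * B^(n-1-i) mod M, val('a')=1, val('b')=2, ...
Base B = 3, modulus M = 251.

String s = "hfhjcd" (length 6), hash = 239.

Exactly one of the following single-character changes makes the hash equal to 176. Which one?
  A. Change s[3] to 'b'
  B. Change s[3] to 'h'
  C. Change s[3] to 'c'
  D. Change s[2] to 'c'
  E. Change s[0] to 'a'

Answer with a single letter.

Option A: s[3]='j'->'b', delta=(2-10)*3^2 mod 251 = 179, hash=239+179 mod 251 = 167
Option B: s[3]='j'->'h', delta=(8-10)*3^2 mod 251 = 233, hash=239+233 mod 251 = 221
Option C: s[3]='j'->'c', delta=(3-10)*3^2 mod 251 = 188, hash=239+188 mod 251 = 176 <-- target
Option D: s[2]='h'->'c', delta=(3-8)*3^3 mod 251 = 116, hash=239+116 mod 251 = 104
Option E: s[0]='h'->'a', delta=(1-8)*3^5 mod 251 = 56, hash=239+56 mod 251 = 44

Answer: C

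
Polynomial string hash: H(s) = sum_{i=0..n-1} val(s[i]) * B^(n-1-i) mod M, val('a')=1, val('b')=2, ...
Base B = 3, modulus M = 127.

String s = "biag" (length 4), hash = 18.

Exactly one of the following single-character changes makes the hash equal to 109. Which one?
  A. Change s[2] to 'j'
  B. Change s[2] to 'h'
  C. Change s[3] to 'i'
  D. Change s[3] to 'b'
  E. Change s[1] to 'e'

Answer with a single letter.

Answer: E

Derivation:
Option A: s[2]='a'->'j', delta=(10-1)*3^1 mod 127 = 27, hash=18+27 mod 127 = 45
Option B: s[2]='a'->'h', delta=(8-1)*3^1 mod 127 = 21, hash=18+21 mod 127 = 39
Option C: s[3]='g'->'i', delta=(9-7)*3^0 mod 127 = 2, hash=18+2 mod 127 = 20
Option D: s[3]='g'->'b', delta=(2-7)*3^0 mod 127 = 122, hash=18+122 mod 127 = 13
Option E: s[1]='i'->'e', delta=(5-9)*3^2 mod 127 = 91, hash=18+91 mod 127 = 109 <-- target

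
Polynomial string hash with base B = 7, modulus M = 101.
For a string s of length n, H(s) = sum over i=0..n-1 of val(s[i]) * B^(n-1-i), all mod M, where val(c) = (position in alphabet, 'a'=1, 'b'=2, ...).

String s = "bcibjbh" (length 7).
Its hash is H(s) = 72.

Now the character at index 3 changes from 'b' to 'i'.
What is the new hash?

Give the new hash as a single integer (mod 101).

Answer: 49

Derivation:
val('b') = 2, val('i') = 9
Position k = 3, exponent = n-1-k = 3
B^3 mod M = 7^3 mod 101 = 40
Delta = (9 - 2) * 40 mod 101 = 78
New hash = (72 + 78) mod 101 = 49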